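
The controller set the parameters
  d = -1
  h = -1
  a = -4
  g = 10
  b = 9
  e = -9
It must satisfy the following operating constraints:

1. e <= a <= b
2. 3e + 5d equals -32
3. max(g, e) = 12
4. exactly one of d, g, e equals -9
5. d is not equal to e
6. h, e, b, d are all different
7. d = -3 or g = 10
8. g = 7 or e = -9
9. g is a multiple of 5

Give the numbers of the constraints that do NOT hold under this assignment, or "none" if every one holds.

Violated: 3 and 6.

1. values -9 <= -4 <= 9  true
2. 3e + 5d = 3(-9) + 5(-1) = -32  true
3. max(10, -9) = 10, not 12  false
4. d=-1, g=10, e=-9; 1 of them equals -9  true
5. d = -1, e = -9; distinct  true
6. h = d = -1, not all different  false
7. d = -1 ≠ -3, but g = 10 = 10 (second disjunct)  true
8. g = 10 ≠ 7, but e = -9 = -9 (second disjunct)  true
9. 10 / 5 = 2, so 5 divides 10  true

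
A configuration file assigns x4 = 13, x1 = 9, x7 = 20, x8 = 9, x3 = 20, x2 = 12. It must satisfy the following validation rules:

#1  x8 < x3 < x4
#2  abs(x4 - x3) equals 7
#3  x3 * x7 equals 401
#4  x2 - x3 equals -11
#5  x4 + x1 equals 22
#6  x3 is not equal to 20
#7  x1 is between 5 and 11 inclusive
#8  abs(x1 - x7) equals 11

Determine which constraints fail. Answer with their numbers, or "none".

#1 values 9, 20, 13; x3 = 20 is not < x4 = 13  false
#2 abs(13 - 20) = 7  true
#3 x3 * x7 = 20 * 20 = 400, not 401  false
#4 x2 - x3 = 12 - 20 = -8, not -11  false
#5 x4 + x1 = 13 + 9 = 22  true
#6 x3 = 20, but 20 is required to differ  false
#7 x1 = 9 lies in [5, 11]  true
#8 abs(9 - 20) = 11  true

Violated: 1, 3, 4, and 6.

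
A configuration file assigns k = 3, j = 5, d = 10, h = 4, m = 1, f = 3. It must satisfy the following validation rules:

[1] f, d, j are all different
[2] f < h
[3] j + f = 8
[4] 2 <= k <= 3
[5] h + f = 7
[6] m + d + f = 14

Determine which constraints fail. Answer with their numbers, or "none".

None — every constraint holds.

[1] values 3, 10, 5 are pairwise distinct  OK
[2] f = 3, h = 4; 3 < 4  OK
[3] j + f = 5 + 3 = 8  OK
[4] k = 3 lies in [2, 3]  OK
[5] h + f = 4 + 3 = 7  OK
[6] m + d + f = 1 + 10 + 3 = 14  OK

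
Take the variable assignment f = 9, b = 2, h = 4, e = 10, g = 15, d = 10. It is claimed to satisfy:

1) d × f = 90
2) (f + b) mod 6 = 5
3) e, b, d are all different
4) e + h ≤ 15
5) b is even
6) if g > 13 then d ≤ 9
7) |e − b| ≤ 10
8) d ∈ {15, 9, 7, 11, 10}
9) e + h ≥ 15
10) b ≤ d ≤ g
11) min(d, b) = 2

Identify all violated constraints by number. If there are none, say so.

Constraints 3, 6, and 9 are violated.

1) d × f = 10 × 9 = 90 — holds.
2) f + b = 11; 11 mod 6 = 5 — holds.
3) e = d = 10, not all different — does not hold.
4) e + h = 10 + 4 = 14; 14 ≤ 15 — holds.
5) b = 2 is even — holds.
6) g = 15 > 13, so we need d ≤ 9; but d = 10 > 9 — does not hold.
7) |10 − 2| = 8; 8 ≤ 10 — holds.
8) d = 10 is in {15, 9, 7, 11, 10} — holds.
9) e + h = 10 + 4 = 14; 14 < 15, bound 15 not met — does not hold.
10) values 2 ≤ 10 ≤ 15 — holds.
11) min(10, 2) = 2 — holds.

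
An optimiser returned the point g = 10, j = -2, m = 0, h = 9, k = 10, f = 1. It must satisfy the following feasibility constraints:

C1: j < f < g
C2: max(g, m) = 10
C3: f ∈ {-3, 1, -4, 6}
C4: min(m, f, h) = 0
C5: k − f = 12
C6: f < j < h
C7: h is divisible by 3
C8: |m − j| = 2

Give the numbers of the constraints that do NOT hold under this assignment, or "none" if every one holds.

C1: values -2 < 1 < 10 — OK.
C2: max(10, 0) = 10 — OK.
C3: f = 1 is in {-3, 1, -4, 6} — OK.
C4: min(0, 1, 9) = 0 — OK.
C5: k − f = 10 − 1 = 9, not 12 — violated.
C6: values 1, -2, 9; f = 1 is not < j = -2 — violated.
C7: 9 / 3 = 3, so 3 divides 9 — OK.
C8: |0 − (-2)| = 2 — OK.

No — constraints 5 and 6 are not satisfied.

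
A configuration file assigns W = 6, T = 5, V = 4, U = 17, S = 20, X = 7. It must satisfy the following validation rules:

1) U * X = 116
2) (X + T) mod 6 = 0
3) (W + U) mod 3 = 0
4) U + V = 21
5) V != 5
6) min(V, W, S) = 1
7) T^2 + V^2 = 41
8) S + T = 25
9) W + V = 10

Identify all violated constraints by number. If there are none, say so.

Violated: 1, 3, 6.

1) U * X = 17 * 7 = 119, not 116  ✘
2) X + T = 12; 12 mod 6 = 0  ✔
3) W + U = 23; 23 mod 3 = 2, not 0  ✘
4) U + V = 17 + 4 = 21  ✔
5) V = 4, and 4 ≠ 5  ✔
6) min(4, 6, 20) = 4, not 1  ✘
7) T^2 + V^2 = 5^2 + 4^2 = 25 + 16 = 41  ✔
8) S + T = 20 + 5 = 25  ✔
9) W + V = 6 + 4 = 10  ✔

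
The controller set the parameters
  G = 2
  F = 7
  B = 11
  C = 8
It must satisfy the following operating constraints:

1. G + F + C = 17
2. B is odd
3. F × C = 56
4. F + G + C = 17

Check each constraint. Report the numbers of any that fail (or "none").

1. G + F + C = 2 + 7 + 8 = 17 — holds.
2. B = 11 is odd — holds.
3. F × C = 7 × 8 = 56 — holds.
4. F + G + C = 7 + 2 + 8 = 17 — holds.

All constraints are satisfied.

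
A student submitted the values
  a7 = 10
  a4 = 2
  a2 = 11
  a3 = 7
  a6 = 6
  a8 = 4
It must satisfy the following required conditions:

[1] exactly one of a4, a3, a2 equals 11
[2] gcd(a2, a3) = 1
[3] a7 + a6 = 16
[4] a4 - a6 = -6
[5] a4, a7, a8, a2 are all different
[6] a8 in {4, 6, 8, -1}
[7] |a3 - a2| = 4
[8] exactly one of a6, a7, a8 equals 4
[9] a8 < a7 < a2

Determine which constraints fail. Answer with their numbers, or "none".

Violated: 4.

[1] a4=2, a3=7, a2=11; 1 of them equals 11 — holds.
[2] gcd(11, 7) = 1 — holds.
[3] a7 + a6 = 10 + 6 = 16 — holds.
[4] a4 - a6 = 2 - 6 = -4, not -6 — fails.
[5] values 2, 10, 4, 11 are pairwise distinct — holds.
[6] a8 = 4 is in {4, 6, 8, -1} — holds.
[7] |7 - 11| = 4 — holds.
[8] a6=6, a7=10, a8=4; 1 of them equals 4 — holds.
[9] values 4 < 10 < 11 — holds.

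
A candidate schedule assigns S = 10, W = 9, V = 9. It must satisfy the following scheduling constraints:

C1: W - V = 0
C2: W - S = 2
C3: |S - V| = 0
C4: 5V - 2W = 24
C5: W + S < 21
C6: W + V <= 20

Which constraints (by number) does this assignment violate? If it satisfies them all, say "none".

C1: W - V = 9 - 9 = 0  holds
C2: W - S = 9 - 10 = -1, not 2  fails
C3: |10 - 9| = 1, not 0  fails
C4: 5V - 2W = 5(9) - 2(9) = 27, not 24  fails
C5: W + S = 9 + 10 = 19; 19 < 21  holds
C6: W + V = 9 + 9 = 18; 18 ≤ 20  holds

No — constraints 2, 3, and 4 are not satisfied.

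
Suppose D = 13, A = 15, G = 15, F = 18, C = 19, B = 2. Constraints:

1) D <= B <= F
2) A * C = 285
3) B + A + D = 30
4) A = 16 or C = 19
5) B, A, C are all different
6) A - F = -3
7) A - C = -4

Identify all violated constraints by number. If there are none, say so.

Constraint 1 does not hold.

1) values 13, 2, 18; D = 13 is not <= B = 2 — does not hold.
2) A * C = 15 * 19 = 285 — holds.
3) B + A + D = 2 + 15 + 13 = 30 — holds.
4) A = 15 ≠ 16, but C = 19 = 19 (second disjunct) — holds.
5) values 2, 15, 19 are pairwise distinct — holds.
6) A - F = 15 - 18 = -3 — holds.
7) A - C = 15 - 19 = -4 — holds.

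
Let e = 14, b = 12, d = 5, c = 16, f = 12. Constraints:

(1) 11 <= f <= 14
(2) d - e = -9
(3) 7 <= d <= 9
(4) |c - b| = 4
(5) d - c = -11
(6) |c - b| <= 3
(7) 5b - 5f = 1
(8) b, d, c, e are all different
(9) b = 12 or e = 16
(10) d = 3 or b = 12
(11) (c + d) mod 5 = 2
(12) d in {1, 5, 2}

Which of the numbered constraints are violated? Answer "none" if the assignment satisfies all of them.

(1) f = 12 lies in [11, 14] — holds.
(2) d - e = 5 - 14 = -9 — holds.
(3) d = 5 is outside [7, 9] — does not hold.
(4) |16 - 12| = 4 — holds.
(5) d - c = 5 - 16 = -11 — holds.
(6) |16 - 12| = 4; 4 > 3, exceeds bound 3 — does not hold.
(7) 5b - 5f = 5(12) - 5(12) = 0, not 1 — does not hold.
(8) values 12, 5, 16, 14 are pairwise distinct — holds.
(9) b = 12 = 12 (first disjunct) — holds.
(10) d = 5 ≠ 3, but b = 12 = 12 (second disjunct) — holds.
(11) c + d = 21; 21 mod 5 = 1, not 2 — does not hold.
(12) d = 5 is in {1, 5, 2} — holds.

The assignment fails constraints 3, 6, 7, 11.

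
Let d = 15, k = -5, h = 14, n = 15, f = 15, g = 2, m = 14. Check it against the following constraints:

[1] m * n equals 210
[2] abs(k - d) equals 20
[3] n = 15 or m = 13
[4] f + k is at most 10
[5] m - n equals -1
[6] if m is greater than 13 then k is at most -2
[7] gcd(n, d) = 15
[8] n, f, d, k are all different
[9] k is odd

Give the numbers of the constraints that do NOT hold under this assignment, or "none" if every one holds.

Constraint 8 is violated.

[1] m * n = 14 * 15 = 210  OK
[2] abs(-5 - 15) = 20  OK
[3] n = 15 = 15 (first disjunct)  OK
[4] f + k = 15 + (-5) = 10; 10 ≤ 10  OK
[5] m - n = 14 - 15 = -1  OK
[6] m = 14 > 13, so we need k ≤ -2; k = -5 ≤ -2  OK
[7] gcd(15, 15) = 15  OK
[8] n = f = 15, not all different  FAIL
[9] k = -5 is odd  OK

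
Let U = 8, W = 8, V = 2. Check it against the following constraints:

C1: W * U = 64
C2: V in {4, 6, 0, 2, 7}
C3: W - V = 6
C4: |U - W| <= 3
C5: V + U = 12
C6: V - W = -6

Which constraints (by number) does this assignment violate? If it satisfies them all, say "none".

C1: W * U = 8 * 8 = 64 — satisfied.
C2: V = 2 is in {4, 6, 0, 2, 7} — satisfied.
C3: W - V = 8 - 2 = 6 — satisfied.
C4: |8 - 8| = 0; 0 ≤ 3 — satisfied.
C5: V + U = 2 + 8 = 10, not 12 — violated.
C6: V - W = 2 - 8 = -6 — satisfied.

No — constraint 5 is not satisfied.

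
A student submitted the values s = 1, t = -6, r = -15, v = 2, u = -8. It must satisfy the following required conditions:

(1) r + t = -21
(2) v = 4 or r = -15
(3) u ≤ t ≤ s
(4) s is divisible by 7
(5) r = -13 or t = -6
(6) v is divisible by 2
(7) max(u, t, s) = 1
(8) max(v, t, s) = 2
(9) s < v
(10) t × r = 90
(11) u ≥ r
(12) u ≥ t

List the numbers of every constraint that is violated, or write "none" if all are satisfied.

(1) r + t = -15 + (-6) = -21 — holds.
(2) v = 2 ≠ 4, but r = -15 = -15 (second disjunct) — holds.
(3) values -8 ≤ -6 ≤ 1 — holds.
(4) 1 = 7×0 + 1, so 7 does not divide 1 — does not hold.
(5) r = -15 ≠ -13, but t = -6 = -6 (second disjunct) — holds.
(6) 2 / 2 = 1, so 2 divides 2 — holds.
(7) max(-8, -6, 1) = 1 — holds.
(8) max(2, -6, 1) = 2 — holds.
(9) s = 1, v = 2; 1 < 2 — holds.
(10) t × r = -6 × (-15) = 90 — holds.
(11) u = -8, r = -15; -8 ≥ -15 — holds.
(12) u = -8, t = -6; -8 < -6 (want ≥) — does not hold.

The assignment fails constraints 4 and 12.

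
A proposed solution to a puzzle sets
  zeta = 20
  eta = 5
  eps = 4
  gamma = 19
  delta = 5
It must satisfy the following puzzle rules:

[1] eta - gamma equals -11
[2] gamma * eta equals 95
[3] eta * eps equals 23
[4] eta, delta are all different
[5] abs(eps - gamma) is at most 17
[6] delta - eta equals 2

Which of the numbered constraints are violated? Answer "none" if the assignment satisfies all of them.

[1] eta - gamma = 5 - 19 = -14, not -11 — violated.
[2] gamma * eta = 19 * 5 = 95 — OK.
[3] eta * eps = 5 * 4 = 20, not 23 — violated.
[4] eta = delta = 5, not all different — violated.
[5] abs(4 - 19) = 15; 15 ≤ 17 — OK.
[6] delta - eta = 5 - 5 = 0, not 2 — violated.

The assignment fails constraints 1, 3, 4, and 6.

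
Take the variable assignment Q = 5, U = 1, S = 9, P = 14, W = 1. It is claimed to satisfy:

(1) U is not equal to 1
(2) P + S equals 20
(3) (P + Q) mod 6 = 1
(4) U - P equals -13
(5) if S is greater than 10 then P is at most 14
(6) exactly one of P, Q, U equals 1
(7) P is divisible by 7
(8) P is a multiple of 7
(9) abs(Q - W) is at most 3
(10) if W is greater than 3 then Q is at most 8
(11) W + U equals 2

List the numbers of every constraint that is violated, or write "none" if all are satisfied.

(1) U = 1, but 1 is required to differ — violated.
(2) P + S = 14 + 9 = 23, not 20 — violated.
(3) P + Q = 19; 19 mod 6 = 1 — satisfied.
(4) U - P = 1 - 14 = -13 — satisfied.
(5) S = 9, not > 10; antecedent false, conditional vacuously true — satisfied.
(6) P=14, Q=5, U=1; 1 of them equals 1 — satisfied.
(7) 14 / 7 = 2, so 7 divides 14 — satisfied.
(8) 14 / 7 = 2, so 7 divides 14 — satisfied.
(9) abs(5 - 1) = 4; 4 > 3, exceeds bound 3 — violated.
(10) W = 1, not > 3; antecedent false, conditional vacuously true — satisfied.
(11) W + U = 1 + 1 = 2 — satisfied.

Constraints 1, 2, and 9 do not hold.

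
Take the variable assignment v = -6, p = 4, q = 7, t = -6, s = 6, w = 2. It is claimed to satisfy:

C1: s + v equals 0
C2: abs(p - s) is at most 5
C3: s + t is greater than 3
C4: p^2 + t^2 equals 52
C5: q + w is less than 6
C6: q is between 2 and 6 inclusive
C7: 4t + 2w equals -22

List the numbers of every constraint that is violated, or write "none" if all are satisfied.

Constraints 3, 5, 6, and 7 are violated.

C1: s + v = 6 + (-6) = 0 — holds.
C2: abs(4 - 6) = 2; 2 ≤ 5 — holds.
C3: s + t = 6 + (-6) = 0; 0 ≤ 3, bound 3 not met — does not hold.
C4: p^2 + t^2 = 4^2 + (-6)^2 = 16 + 36 = 52 — holds.
C5: q + w = 7 + 2 = 9; 9 ≥ 6, bound 6 not met — does not hold.
C6: q = 7 is outside [2, 6] — does not hold.
C7: 4t + 2w = 4(-6) + 2(2) = -20, not -22 — does not hold.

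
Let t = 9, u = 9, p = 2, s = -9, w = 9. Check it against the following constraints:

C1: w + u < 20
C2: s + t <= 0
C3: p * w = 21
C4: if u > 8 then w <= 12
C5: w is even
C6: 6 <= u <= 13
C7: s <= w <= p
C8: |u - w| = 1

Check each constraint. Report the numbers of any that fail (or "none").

Violated: 3, 5, 7, 8.

C1: w + u = 9 + 9 = 18; 18 < 20  ✓
C2: s + t = -9 + 9 = 0; 0 ≤ 0  ✓
C3: p * w = 2 * 9 = 18, not 21  ✗
C4: u = 9 > 8, so we need w ≤ 12; w = 9 ≤ 12  ✓
C5: w = 9 is odd  ✗
C6: u = 9 lies in [6, 13]  ✓
C7: values -9, 9, 2; w = 9 is not <= p = 2  ✗
C8: |9 - 9| = 0, not 1  ✗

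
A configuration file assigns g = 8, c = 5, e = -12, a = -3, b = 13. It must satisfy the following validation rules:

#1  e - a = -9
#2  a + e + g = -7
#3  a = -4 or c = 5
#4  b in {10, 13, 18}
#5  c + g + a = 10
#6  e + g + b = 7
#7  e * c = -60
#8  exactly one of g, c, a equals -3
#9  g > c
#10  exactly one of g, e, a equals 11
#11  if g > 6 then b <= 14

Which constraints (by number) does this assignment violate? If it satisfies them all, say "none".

#1 e - a = -12 - (-3) = -9 — holds.
#2 a + e + g = -3 + (-12) + 8 = -7 — holds.
#3 a = -3 ≠ -4, but c = 5 = 5 (second disjunct) — holds.
#4 b = 13 is in {10, 13, 18} — holds.
#5 c + g + a = 5 + 8 + (-3) = 10 — holds.
#6 e + g + b = -12 + 8 + 13 = 9, not 7 — does not hold.
#7 e * c = -12 * 5 = -60 — holds.
#8 g=8, c=5, a=-3; 1 of them equals -3 — holds.
#9 g = 8, c = 5; 8 > 5 — holds.
#10 g=8, e=-12, a=-3; 0 of them equal 11, not exactly one — does not hold.
#11 g = 8 > 6, so we need b ≤ 14; b = 13 ≤ 14 — holds.

Violated: 6 and 10.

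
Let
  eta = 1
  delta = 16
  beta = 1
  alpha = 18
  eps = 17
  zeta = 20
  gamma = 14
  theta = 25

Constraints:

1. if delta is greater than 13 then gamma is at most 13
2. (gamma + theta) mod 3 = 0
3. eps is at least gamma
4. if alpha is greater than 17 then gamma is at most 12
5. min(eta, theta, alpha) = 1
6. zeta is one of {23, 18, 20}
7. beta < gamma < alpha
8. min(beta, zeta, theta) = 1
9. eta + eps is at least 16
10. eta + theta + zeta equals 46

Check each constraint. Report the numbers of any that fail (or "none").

1. delta = 16 > 13, so we need gamma ≤ 13; but gamma = 14 > 13 — does not hold.
2. gamma + theta = 39; 39 mod 3 = 0 — holds.
3. eps = 17, gamma = 14; 17 ≥ 14 — holds.
4. alpha = 18 > 17, so we need gamma ≤ 12; but gamma = 14 > 12 — does not hold.
5. min(1, 25, 18) = 1 — holds.
6. zeta = 20 is in {23, 18, 20} — holds.
7. values 1 < 14 < 18 — holds.
8. min(1, 20, 25) = 1 — holds.
9. eta + eps = 1 + 17 = 18; 18 ≥ 16 — holds.
10. eta + theta + zeta = 1 + 25 + 20 = 46 — holds.

Constraints 1 and 4 do not hold.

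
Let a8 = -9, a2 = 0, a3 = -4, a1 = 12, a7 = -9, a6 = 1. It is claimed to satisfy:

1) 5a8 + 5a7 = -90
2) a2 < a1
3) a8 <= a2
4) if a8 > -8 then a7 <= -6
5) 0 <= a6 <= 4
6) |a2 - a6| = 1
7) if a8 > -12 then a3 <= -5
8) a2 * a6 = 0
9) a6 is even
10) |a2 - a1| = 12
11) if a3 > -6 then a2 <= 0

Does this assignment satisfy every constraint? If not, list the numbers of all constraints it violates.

No — constraints 7 and 9 are not satisfied.

1) 5a8 + 5a7 = 5(-9) + 5(-9) = -90  OK
2) a2 = 0, a1 = 12; 0 < 12  OK
3) a8 = -9, a2 = 0; -9 ≤ 0  OK
4) a8 = -9, not > -8; antecedent false, conditional vacuously true  OK
5) a6 = 1 lies in [0, 4]  OK
6) |0 - 1| = 1  OK
7) a8 = -9 > -12, so we need a3 ≤ -5; but a3 = -4 > -5  FAIL
8) a2 * a6 = 0 * 1 = 0  OK
9) a6 = 1 is odd  FAIL
10) |0 - 12| = 12  OK
11) a3 = -4 > -6, so we need a2 ≤ 0; a2 = 0 ≤ 0  OK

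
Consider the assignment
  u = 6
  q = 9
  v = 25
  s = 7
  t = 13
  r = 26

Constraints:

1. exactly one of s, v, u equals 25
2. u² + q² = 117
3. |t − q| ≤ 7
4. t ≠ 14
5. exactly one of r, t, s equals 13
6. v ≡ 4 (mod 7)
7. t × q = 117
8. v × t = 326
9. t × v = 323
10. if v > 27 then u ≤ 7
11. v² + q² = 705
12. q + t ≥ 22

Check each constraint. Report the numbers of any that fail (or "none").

No — constraints 8, 9, and 11 are not satisfied.

1. s=7, v=25, u=6; 1 of them equals 25  ✓
2. u² + q² = 6² + 9² = 36 + 81 = 117  ✓
3. |13 − 9| = 4; 4 ≤ 7  ✓
4. t = 13, and 13 ≠ 14  ✓
5. r=26, t=13, s=7; 1 of them equals 13  ✓
6. 25 mod 7 = 4  ✓
7. t × q = 13 × 9 = 117  ✓
8. v × t = 25 × 13 = 325, not 326  ✗
9. t × v = 13 × 25 = 325, not 323  ✗
10. v = 25, not > 27; antecedent false, conditional vacuously true  ✓
11. v² + q² = 25² + 9² = 625 + 81 = 706, not 705  ✗
12. q + t = 9 + 13 = 22; 22 ≥ 22  ✓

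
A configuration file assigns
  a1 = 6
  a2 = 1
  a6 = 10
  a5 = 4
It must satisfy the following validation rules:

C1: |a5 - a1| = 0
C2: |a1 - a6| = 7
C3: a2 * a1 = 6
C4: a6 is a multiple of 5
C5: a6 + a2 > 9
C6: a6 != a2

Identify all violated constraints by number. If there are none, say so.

Violated: 1, 2.

C1: |4 - 6| = 2, not 0  ✗
C2: |6 - 10| = 4, not 7  ✗
C3: a2 * a1 = 1 * 6 = 6  ✓
C4: 10 / 5 = 2, so 5 divides 10  ✓
C5: a6 + a2 = 10 + 1 = 11; 11 > 9  ✓
C6: a6 = 10, a2 = 1; distinct  ✓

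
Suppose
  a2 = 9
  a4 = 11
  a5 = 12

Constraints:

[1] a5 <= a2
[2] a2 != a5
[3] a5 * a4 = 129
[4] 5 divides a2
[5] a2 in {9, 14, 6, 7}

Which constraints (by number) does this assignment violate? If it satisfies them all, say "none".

[1] a5 = 12, a2 = 9; 12 > 9 (want ≤)  FAIL
[2] a2 = 9, a5 = 12; distinct  OK
[3] a5 * a4 = 12 * 11 = 132, not 129  FAIL
[4] 9 = 5*1 + 4, so 5 does not divide 9  FAIL
[5] a2 = 9 is in {9, 14, 6, 7}  OK

Constraints 1, 3, 4 are violated.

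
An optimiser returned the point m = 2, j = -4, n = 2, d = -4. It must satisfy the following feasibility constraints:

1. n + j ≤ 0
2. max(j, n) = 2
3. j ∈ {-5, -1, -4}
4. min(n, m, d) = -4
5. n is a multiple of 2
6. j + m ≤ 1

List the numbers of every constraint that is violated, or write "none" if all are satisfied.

None — every constraint holds.

1. n + j = 2 + (-4) = -2; -2 ≤ 0 — OK.
2. max(-4, 2) = 2 — OK.
3. j = -4 is in {-5, -1, -4} — OK.
4. min(2, 2, -4) = -4 — OK.
5. 2 / 2 = 1, so 2 divides 2 — OK.
6. j + m = -4 + 2 = -2; -2 ≤ 1 — OK.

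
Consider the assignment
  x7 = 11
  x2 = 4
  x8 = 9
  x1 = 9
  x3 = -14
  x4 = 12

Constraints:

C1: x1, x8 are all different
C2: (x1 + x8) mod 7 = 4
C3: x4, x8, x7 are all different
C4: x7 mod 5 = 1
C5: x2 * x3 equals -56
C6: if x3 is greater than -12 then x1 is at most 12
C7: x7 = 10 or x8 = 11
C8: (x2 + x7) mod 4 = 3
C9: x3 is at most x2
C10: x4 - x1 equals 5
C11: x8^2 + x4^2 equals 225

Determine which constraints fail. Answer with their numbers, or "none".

The assignment fails constraints 1, 7, 10.

C1: x1 = x8 = 9, not all different  ✘
C2: x1 + x8 = 18; 18 mod 7 = 4  ✔
C3: values 12, 9, 11 are pairwise distinct  ✔
C4: 11 mod 5 = 1  ✔
C5: x2 * x3 = 4 * (-14) = -56  ✔
C6: x3 = -14, not > -12; antecedent false, conditional vacuously true  ✔
C7: x7 = 11 ≠ 10 and x8 = 9 ≠ 11; both disjuncts false  ✘
C8: x2 + x7 = 15; 15 mod 4 = 3  ✔
C9: x3 = -14, x2 = 4; -14 ≤ 4  ✔
C10: x4 - x1 = 12 - 9 = 3, not 5  ✘
C11: x8^2 + x4^2 = 9^2 + 12^2 = 81 + 144 = 225  ✔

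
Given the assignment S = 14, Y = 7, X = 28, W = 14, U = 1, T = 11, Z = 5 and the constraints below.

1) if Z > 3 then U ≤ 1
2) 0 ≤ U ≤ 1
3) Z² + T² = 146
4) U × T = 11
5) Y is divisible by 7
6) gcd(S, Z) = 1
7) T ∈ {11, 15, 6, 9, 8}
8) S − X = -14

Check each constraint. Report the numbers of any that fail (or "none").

No violations.

1) Z = 5 > 3, so we need U ≤ 1; U = 1 ≤ 1 — holds.
2) U = 1 lies in [0, 1] — holds.
3) Z² + T² = 5² + 11² = 25 + 121 = 146 — holds.
4) U × T = 1 × 11 = 11 — holds.
5) 7 / 7 = 1, so 7 divides 7 — holds.
6) gcd(14, 5) = 1 — holds.
7) T = 11 is in {11, 15, 6, 9, 8} — holds.
8) S − X = 14 − 28 = -14 — holds.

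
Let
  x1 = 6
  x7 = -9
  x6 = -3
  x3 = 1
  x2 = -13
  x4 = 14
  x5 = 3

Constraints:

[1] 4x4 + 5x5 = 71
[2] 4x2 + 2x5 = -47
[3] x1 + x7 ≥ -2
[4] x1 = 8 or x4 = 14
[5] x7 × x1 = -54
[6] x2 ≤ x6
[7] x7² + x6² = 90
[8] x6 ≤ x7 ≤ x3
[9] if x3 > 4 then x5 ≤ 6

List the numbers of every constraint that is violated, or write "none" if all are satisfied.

[1] 4x4 + 5x5 = 4(14) + 5(3) = 71 — satisfied.
[2] 4x2 + 2x5 = 4(-13) + 2(3) = -46, not -47 — violated.
[3] x1 + x7 = 6 + (-9) = -3; -3 < -2, bound -2 not met — violated.
[4] x1 = 6 ≠ 8, but x4 = 14 = 14 (second disjunct) — satisfied.
[5] x7 × x1 = -9 × 6 = -54 — satisfied.
[6] x2 = -13, x6 = -3; -13 ≤ -3 — satisfied.
[7] x7² + x6² = (-9)² + (-3)² = 81 + 9 = 90 — satisfied.
[8] values -3, -9, 1; x6 = -3 is not ≤ x7 = -9 — violated.
[9] x3 = 1, not > 4; antecedent false, conditional vacuously true — satisfied.

No — constraints 2, 3, and 8 are not satisfied.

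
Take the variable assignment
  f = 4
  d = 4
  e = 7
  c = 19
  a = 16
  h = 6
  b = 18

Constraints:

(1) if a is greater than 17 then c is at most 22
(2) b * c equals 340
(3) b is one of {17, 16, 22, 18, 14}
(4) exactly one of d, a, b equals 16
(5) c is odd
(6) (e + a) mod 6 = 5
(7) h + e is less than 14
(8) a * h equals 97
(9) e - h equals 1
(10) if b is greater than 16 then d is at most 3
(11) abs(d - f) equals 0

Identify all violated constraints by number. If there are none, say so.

(1) a = 16, not > 17; antecedent false, conditional vacuously true — holds.
(2) b * c = 18 * 19 = 342, not 340 — fails.
(3) b = 18 is in {17, 16, 22, 18, 14} — holds.
(4) d=4, a=16, b=18; 1 of them equals 16 — holds.
(5) c = 19 is odd — holds.
(6) e + a = 23; 23 mod 6 = 5 — holds.
(7) h + e = 6 + 7 = 13; 13 < 14 — holds.
(8) a * h = 16 * 6 = 96, not 97 — fails.
(9) e - h = 7 - 6 = 1 — holds.
(10) b = 18 > 16, so we need d ≤ 3; but d = 4 > 3 — fails.
(11) abs(4 - 4) = 0 — holds.

Violated: 2, 8, and 10.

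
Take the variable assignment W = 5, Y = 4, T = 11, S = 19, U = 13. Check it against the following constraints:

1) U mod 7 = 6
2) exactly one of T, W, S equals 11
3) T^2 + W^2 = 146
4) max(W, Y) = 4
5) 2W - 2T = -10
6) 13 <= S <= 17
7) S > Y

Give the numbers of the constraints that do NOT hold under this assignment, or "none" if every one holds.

No — constraints 4, 5, and 6 are not satisfied.

1) 13 mod 7 = 6  true
2) T=11, W=5, S=19; 1 of them equals 11  true
3) T^2 + W^2 = 11^2 + 5^2 = 121 + 25 = 146  true
4) max(5, 4) = 5, not 4  false
5) 2W - 2T = 2(5) - 2(11) = -12, not -10  false
6) S = 19 is outside [13, 17]  false
7) S = 19, Y = 4; 19 > 4  true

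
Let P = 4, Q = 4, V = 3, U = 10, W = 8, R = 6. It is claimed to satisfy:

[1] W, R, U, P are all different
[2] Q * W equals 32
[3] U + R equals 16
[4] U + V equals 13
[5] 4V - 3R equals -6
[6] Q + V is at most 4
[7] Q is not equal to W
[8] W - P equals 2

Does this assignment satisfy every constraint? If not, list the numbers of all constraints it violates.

[1] values 8, 6, 10, 4 are pairwise distinct — holds.
[2] Q * W = 4 * 8 = 32 — holds.
[3] U + R = 10 + 6 = 16 — holds.
[4] U + V = 10 + 3 = 13 — holds.
[5] 4V - 3R = 4(3) - 3(6) = -6 — holds.
[6] Q + V = 4 + 3 = 7; 7 > 4, bound 4 not met — fails.
[7] Q = 4, W = 8; distinct — holds.
[8] W - P = 8 - 4 = 4, not 2 — fails.

Constraints 6, 8 are violated.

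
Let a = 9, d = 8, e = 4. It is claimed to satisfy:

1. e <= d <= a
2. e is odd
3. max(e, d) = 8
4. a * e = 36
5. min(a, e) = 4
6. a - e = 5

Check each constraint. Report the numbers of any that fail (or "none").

1. values 4 <= 8 <= 9 — OK.
2. e = 4 is even — violated.
3. max(4, 8) = 8 — OK.
4. a * e = 9 * 4 = 36 — OK.
5. min(9, 4) = 4 — OK.
6. a - e = 9 - 4 = 5 — OK.

Constraint 2 is violated.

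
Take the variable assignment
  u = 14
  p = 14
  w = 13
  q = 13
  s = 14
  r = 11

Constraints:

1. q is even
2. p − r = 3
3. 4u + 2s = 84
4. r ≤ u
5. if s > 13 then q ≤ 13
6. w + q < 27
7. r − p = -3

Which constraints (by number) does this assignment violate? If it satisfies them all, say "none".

Violated: 1.

1. q = 13 is odd — violated.
2. p − r = 14 − 11 = 3 — satisfied.
3. 4u + 2s = 4(14) + 2(14) = 84 — satisfied.
4. r = 11, u = 14; 11 ≤ 14 — satisfied.
5. s = 14 > 13, so we need q ≤ 13; q = 13 ≤ 13 — satisfied.
6. w + q = 13 + 13 = 26; 26 < 27 — satisfied.
7. r − p = 11 − 14 = -3 — satisfied.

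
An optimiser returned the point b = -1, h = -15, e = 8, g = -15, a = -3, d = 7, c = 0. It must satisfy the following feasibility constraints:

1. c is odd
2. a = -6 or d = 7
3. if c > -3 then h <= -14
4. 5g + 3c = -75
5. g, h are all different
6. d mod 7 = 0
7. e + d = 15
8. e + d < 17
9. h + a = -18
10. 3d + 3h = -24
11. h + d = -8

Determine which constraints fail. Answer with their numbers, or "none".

Constraints 1, 5 do not hold.

1. c = 0 is even — fails.
2. a = -3 ≠ -6, but d = 7 = 7 (second disjunct) — holds.
3. c = 0 > -3, so we need h ≤ -14; h = -15 ≤ -14 — holds.
4. 5g + 3c = 5(-15) + 3(0) = -75 — holds.
5. g = h = -15, not all different — fails.
6. 7 mod 7 = 0 — holds.
7. e + d = 8 + 7 = 15 — holds.
8. e + d = 8 + 7 = 15; 15 < 17 — holds.
9. h + a = -15 + (-3) = -18 — holds.
10. 3d + 3h = 3(7) + 3(-15) = -24 — holds.
11. h + d = -15 + 7 = -8 — holds.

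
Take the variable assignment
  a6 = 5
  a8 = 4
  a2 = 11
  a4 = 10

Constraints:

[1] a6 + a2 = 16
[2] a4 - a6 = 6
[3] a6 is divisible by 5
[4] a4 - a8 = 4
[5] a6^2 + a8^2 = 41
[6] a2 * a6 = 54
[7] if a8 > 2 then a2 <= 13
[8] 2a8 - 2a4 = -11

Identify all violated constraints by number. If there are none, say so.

[1] a6 + a2 = 5 + 11 = 16 — satisfied.
[2] a4 - a6 = 10 - 5 = 5, not 6 — violated.
[3] 5 / 5 = 1, so 5 divides 5 — satisfied.
[4] a4 - a8 = 10 - 4 = 6, not 4 — violated.
[5] a6^2 + a8^2 = 5^2 + 4^2 = 25 + 16 = 41 — satisfied.
[6] a2 * a6 = 11 * 5 = 55, not 54 — violated.
[7] a8 = 4 > 2, so we need a2 ≤ 13; a2 = 11 ≤ 13 — satisfied.
[8] 2a8 - 2a4 = 2(4) - 2(10) = -12, not -11 — violated.

Violated: 2, 4, 6, 8.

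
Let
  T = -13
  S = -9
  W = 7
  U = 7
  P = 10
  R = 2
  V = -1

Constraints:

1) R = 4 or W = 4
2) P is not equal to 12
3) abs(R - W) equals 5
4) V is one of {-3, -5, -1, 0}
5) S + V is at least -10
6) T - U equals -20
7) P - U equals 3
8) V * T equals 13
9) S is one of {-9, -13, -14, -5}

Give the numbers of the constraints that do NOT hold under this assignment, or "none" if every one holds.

Constraint 1 is violated.

1) R = 2 ≠ 4 and W = 7 ≠ 4; both disjuncts false  fails
2) P = 10, and 10 ≠ 12  holds
3) abs(2 - 7) = 5  holds
4) V = -1 is in {-3, -5, -1, 0}  holds
5) S + V = -9 + (-1) = -10; -10 ≥ -10  holds
6) T - U = -13 - 7 = -20  holds
7) P - U = 10 - 7 = 3  holds
8) V * T = -1 * (-13) = 13  holds
9) S = -9 is in {-9, -13, -14, -5}  holds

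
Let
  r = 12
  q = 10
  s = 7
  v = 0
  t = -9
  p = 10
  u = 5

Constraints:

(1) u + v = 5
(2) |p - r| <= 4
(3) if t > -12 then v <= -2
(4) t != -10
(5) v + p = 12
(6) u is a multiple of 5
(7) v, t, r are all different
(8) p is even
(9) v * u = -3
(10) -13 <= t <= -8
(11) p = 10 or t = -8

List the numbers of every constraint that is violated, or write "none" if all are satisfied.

Constraints 3, 5, 9 do not hold.

(1) u + v = 5 + 0 = 5  ✓
(2) |10 - 12| = 2; 2 ≤ 4  ✓
(3) t = -9 > -12, so we need v ≤ -2; but v = 0 > -2  ✗
(4) t = -9, and -9 ≠ -10  ✓
(5) v + p = 0 + 10 = 10, not 12  ✗
(6) 5 / 5 = 1, so 5 divides 5  ✓
(7) values 0, -9, 12 are pairwise distinct  ✓
(8) p = 10 is even  ✓
(9) v * u = 0 * 5 = 0, not -3  ✗
(10) t = -9 lies in [-13, -8]  ✓
(11) p = 10 = 10 (first disjunct)  ✓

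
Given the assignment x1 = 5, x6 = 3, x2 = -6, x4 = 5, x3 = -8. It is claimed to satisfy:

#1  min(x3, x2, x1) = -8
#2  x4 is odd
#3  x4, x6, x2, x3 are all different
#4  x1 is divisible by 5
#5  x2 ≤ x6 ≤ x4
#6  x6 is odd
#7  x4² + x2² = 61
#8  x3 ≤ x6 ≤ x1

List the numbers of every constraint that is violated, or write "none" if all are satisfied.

#1 min(-8, -6, 5) = -8  ✔
#2 x4 = 5 is odd  ✔
#3 values 5, 3, -6, -8 are pairwise distinct  ✔
#4 5 / 5 = 1, so 5 divides 5  ✔
#5 values -6 ≤ 3 ≤ 5  ✔
#6 x6 = 3 is odd  ✔
#7 x4² + x2² = 5² + (-6)² = 25 + 36 = 61  ✔
#8 values -8 ≤ 3 ≤ 5  ✔

Yes — all constraints hold.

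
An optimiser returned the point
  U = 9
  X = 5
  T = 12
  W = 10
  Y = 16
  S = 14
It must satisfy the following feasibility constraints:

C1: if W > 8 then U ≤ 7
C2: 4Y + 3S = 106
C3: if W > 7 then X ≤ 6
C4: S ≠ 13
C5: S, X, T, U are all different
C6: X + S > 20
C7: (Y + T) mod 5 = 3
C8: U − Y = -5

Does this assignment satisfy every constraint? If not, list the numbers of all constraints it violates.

Violated: 1, 6, and 8.

C1: W = 10 > 8, so we need U ≤ 7; but U = 9 > 7 — does not hold.
C2: 4Y + 3S = 4(16) + 3(14) = 106 — holds.
C3: W = 10 > 7, so we need X ≤ 6; X = 5 ≤ 6 — holds.
C4: S = 14, and 14 ≠ 13 — holds.
C5: values 14, 5, 12, 9 are pairwise distinct — holds.
C6: X + S = 5 + 14 = 19; 19 ≤ 20, bound 20 not met — does not hold.
C7: Y + T = 28; 28 mod 5 = 3 — holds.
C8: U − Y = 9 − 16 = -7, not -5 — does not hold.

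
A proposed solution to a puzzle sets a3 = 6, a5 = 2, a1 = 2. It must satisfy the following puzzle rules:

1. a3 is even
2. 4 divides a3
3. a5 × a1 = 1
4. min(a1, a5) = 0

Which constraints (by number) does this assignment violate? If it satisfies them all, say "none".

1. a3 = 6 is even  true
2. 6 = 4×1 + 2, so 4 does not divide 6  false
3. a5 × a1 = 2 × 2 = 4, not 1  false
4. min(2, 2) = 2, not 0  false

Constraints 2, 3, and 4 do not hold.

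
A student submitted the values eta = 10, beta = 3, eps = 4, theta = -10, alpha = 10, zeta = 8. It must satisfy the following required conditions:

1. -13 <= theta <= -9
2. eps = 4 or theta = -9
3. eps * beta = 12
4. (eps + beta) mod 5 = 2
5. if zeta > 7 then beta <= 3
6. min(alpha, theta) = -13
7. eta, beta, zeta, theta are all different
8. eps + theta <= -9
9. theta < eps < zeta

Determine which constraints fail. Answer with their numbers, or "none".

No — constraints 6 and 8 are not satisfied.

1. theta = -10 lies in [-13, -9] — holds.
2. eps = 4 = 4 (first disjunct) — holds.
3. eps * beta = 4 * 3 = 12 — holds.
4. eps + beta = 7; 7 mod 5 = 2 — holds.
5. zeta = 8 > 7, so we need beta ≤ 3; beta = 3 ≤ 3 — holds.
6. min(10, -10) = -10, not -13 — does not hold.
7. values 10, 3, 8, -10 are pairwise distinct — holds.
8. eps + theta = 4 + (-10) = -6; -6 > -9, bound -9 not met — does not hold.
9. values -10 < 4 < 8 — holds.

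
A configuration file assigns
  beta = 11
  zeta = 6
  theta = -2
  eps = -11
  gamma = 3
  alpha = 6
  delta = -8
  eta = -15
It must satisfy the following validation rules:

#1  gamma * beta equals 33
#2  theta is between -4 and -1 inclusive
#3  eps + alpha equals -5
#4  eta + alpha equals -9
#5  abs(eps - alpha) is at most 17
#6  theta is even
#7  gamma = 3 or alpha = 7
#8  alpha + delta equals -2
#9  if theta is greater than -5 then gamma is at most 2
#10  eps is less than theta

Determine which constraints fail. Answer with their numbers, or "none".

#1 gamma * beta = 3 * 11 = 33  holds
#2 theta = -2 lies in [-4, -1]  holds
#3 eps + alpha = -11 + 6 = -5  holds
#4 eta + alpha = -15 + 6 = -9  holds
#5 abs(-11 - 6) = 17; 17 ≤ 17  holds
#6 theta = -2 is even  holds
#7 gamma = 3 = 3 (first disjunct)  holds
#8 alpha + delta = 6 + (-8) = -2  holds
#9 theta = -2 > -5, so we need gamma ≤ 2; but gamma = 3 > 2  fails
#10 eps = -11, theta = -2; -11 < -2  holds

Constraint 9 is violated.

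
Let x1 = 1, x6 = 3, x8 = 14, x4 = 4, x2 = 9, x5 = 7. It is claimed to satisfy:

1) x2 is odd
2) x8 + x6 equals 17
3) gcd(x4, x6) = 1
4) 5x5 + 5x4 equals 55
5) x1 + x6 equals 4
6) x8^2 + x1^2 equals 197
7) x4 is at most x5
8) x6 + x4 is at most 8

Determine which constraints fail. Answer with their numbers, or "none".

1) x2 = 9 is odd — satisfied.
2) x8 + x6 = 14 + 3 = 17 — satisfied.
3) gcd(4, 3) = 1 — satisfied.
4) 5x5 + 5x4 = 5(7) + 5(4) = 55 — satisfied.
5) x1 + x6 = 1 + 3 = 4 — satisfied.
6) x8^2 + x1^2 = 14^2 + 1^2 = 196 + 1 = 197 — satisfied.
7) x4 = 4, x5 = 7; 4 ≤ 7 — satisfied.
8) x6 + x4 = 3 + 4 = 7; 7 ≤ 8 — satisfied.

The assignment satisfies every constraint.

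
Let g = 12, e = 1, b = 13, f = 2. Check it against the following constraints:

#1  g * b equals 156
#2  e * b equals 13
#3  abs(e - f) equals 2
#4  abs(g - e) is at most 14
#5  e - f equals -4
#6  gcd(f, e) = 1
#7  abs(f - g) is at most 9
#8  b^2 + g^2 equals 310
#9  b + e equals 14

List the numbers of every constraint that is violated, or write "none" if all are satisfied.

#1 g * b = 12 * 13 = 156 — holds.
#2 e * b = 1 * 13 = 13 — holds.
#3 abs(1 - 2) = 1, not 2 — does not hold.
#4 abs(12 - 1) = 11; 11 ≤ 14 — holds.
#5 e - f = 1 - 2 = -1, not -4 — does not hold.
#6 gcd(2, 1) = 1 — holds.
#7 abs(2 - 12) = 10; 10 > 9, exceeds bound 9 — does not hold.
#8 b^2 + g^2 = 13^2 + 12^2 = 169 + 144 = 313, not 310 — does not hold.
#9 b + e = 13 + 1 = 14 — holds.

The assignment fails constraints 3, 5, 7, and 8.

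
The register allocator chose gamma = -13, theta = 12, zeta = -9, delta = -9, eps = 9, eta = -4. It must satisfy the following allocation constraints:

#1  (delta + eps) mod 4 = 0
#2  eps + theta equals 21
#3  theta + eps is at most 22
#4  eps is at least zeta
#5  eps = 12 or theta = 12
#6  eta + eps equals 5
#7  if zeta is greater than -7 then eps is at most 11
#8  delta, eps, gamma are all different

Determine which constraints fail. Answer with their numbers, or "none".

All constraints are satisfied.

#1 delta + eps = 0; 0 mod 4 = 0  ✔
#2 eps + theta = 9 + 12 = 21  ✔
#3 theta + eps = 12 + 9 = 21; 21 ≤ 22  ✔
#4 eps = 9, zeta = -9; 9 ≥ -9  ✔
#5 eps = 9 ≠ 12, but theta = 12 = 12 (second disjunct)  ✔
#6 eta + eps = -4 + 9 = 5  ✔
#7 zeta = -9, not > -7; antecedent false, conditional vacuously true  ✔
#8 values -9, 9, -13 are pairwise distinct  ✔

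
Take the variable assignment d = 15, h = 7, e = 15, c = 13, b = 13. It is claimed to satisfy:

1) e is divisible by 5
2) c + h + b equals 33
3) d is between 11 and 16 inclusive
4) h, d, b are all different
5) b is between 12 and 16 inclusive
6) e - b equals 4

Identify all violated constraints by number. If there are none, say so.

Constraint 6 does not hold.

1) 15 / 5 = 3, so 5 divides 15  OK
2) c + h + b = 13 + 7 + 13 = 33  OK
3) d = 15 lies in [11, 16]  OK
4) values 7, 15, 13 are pairwise distinct  OK
5) b = 13 lies in [12, 16]  OK
6) e - b = 15 - 13 = 2, not 4  FAIL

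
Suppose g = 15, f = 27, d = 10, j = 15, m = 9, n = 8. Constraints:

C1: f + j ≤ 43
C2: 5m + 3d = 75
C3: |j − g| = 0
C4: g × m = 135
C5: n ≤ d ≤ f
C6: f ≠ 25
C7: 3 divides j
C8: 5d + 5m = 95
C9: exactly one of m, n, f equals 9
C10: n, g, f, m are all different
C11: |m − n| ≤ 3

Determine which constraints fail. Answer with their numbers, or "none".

C1: f + j = 27 + 15 = 42; 42 ≤ 43  ✔
C2: 5m + 3d = 5(9) + 3(10) = 75  ✔
C3: |15 − 15| = 0  ✔
C4: g × m = 15 × 9 = 135  ✔
C5: values 8 ≤ 10 ≤ 27  ✔
C6: f = 27, and 27 ≠ 25  ✔
C7: 15 / 3 = 5, so 3 divides 15  ✔
C8: 5d + 5m = 5(10) + 5(9) = 95  ✔
C9: m=9, n=8, f=27; 1 of them equals 9  ✔
C10: values 8, 15, 27, 9 are pairwise distinct  ✔
C11: |9 − 8| = 1; 1 ≤ 3  ✔

Yes — all constraints hold.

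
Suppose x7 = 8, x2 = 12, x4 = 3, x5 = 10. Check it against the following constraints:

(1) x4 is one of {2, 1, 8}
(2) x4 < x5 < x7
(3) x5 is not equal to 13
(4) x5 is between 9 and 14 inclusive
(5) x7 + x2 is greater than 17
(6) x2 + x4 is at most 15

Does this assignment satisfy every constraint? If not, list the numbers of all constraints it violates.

(1) x4 = 3 is not in {2, 1, 8} — violated.
(2) values 3, 10, 8; x5 = 10 is not < x7 = 8 — violated.
(3) x5 = 10, and 10 ≠ 13 — OK.
(4) x5 = 10 lies in [9, 14] — OK.
(5) x7 + x2 = 8 + 12 = 20; 20 > 17 — OK.
(6) x2 + x4 = 12 + 3 = 15; 15 ≤ 15 — OK.

The assignment fails constraints 1 and 2.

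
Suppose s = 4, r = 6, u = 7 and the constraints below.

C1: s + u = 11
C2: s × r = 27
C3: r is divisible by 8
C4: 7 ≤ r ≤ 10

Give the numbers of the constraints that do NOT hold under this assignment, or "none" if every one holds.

Violated: 2, 3, and 4.

C1: s + u = 4 + 7 = 11  yes
C2: s × r = 4 × 6 = 24, not 27  no
C3: 6 = 8×0 + 6, so 8 does not divide 6  no
C4: r = 6 is outside [7, 10]  no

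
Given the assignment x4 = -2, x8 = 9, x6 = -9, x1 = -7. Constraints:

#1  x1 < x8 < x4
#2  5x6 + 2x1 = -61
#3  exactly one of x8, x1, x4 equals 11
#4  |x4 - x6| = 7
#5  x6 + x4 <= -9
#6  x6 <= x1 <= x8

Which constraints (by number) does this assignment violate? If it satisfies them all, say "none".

Constraints 1, 2, and 3 are violated.

#1 values -7, 9, -2; x8 = 9 is not < x4 = -2  ✘
#2 5x6 + 2x1 = 5(-9) + 2(-7) = -59, not -61  ✘
#3 x8=9, x1=-7, x4=-2; 0 of them equal 11, not exactly one  ✘
#4 |-2 - (-9)| = 7  ✔
#5 x6 + x4 = -9 + (-2) = -11; -11 ≤ -9  ✔
#6 values -9 <= -7 <= 9  ✔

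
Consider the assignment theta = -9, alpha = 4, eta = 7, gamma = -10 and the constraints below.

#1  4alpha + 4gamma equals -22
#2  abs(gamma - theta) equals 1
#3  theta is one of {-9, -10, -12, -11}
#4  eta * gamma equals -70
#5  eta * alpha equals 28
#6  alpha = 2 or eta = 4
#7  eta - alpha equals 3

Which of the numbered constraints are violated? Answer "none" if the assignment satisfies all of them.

#1 4alpha + 4gamma = 4(4) + 4(-10) = -24, not -22 — violated.
#2 abs(-10 - (-9)) = 1 — satisfied.
#3 theta = -9 is in {-9, -10, -12, -11} — satisfied.
#4 eta * gamma = 7 * (-10) = -70 — satisfied.
#5 eta * alpha = 7 * 4 = 28 — satisfied.
#6 alpha = 4 ≠ 2 and eta = 7 ≠ 4; both disjuncts false — violated.
#7 eta - alpha = 7 - 4 = 3 — satisfied.

Violated: 1 and 6.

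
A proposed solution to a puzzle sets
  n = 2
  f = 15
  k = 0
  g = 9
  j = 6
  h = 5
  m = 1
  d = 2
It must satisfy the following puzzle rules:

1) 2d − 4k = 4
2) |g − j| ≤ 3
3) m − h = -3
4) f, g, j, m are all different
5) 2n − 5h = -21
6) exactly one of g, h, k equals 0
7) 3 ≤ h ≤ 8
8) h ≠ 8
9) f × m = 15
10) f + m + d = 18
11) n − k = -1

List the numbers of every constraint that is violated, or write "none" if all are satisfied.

1) 2d − 4k = 2(2) − 4(0) = 4  holds
2) |9 − 6| = 3; 3 ≤ 3  holds
3) m − h = 1 − 5 = -4, not -3  fails
4) values 15, 9, 6, 1 are pairwise distinct  holds
5) 2n − 5h = 2(2) − 5(5) = -21  holds
6) g=9, h=5, k=0; 1 of them equals 0  holds
7) h = 5 lies in [3, 8]  holds
8) h = 5, and 5 ≠ 8  holds
9) f × m = 15 × 1 = 15  holds
10) f + m + d = 15 + 1 + 2 = 18  holds
11) n − k = 2 − 0 = 2, not -1  fails

Constraints 3 and 11 are violated.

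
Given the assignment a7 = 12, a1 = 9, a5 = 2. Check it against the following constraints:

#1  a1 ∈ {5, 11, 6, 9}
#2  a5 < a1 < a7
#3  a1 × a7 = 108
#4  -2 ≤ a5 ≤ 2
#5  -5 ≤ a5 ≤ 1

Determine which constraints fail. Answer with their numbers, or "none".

Constraint 5 is violated.

#1 a1 = 9 is in {5, 11, 6, 9}  ✔
#2 values 2 < 9 < 12  ✔
#3 a1 × a7 = 9 × 12 = 108  ✔
#4 a5 = 2 lies in [-2, 2]  ✔
#5 a5 = 2 is outside [-5, 1]  ✘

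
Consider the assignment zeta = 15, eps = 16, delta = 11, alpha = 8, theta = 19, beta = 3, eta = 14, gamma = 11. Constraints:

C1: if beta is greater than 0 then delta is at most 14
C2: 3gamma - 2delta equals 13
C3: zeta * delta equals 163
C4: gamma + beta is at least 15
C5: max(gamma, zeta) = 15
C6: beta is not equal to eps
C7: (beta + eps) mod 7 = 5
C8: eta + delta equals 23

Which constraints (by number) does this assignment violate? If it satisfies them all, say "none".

Violated: 2, 3, 4, and 8.

C1: beta = 3 > 0, so we need delta ≤ 14; delta = 11 ≤ 14  holds
C2: 3gamma - 2delta = 3(11) - 2(11) = 11, not 13  fails
C3: zeta * delta = 15 * 11 = 165, not 163  fails
C4: gamma + beta = 11 + 3 = 14; 14 < 15, bound 15 not met  fails
C5: max(11, 15) = 15  holds
C6: beta = 3, eps = 16; distinct  holds
C7: beta + eps = 19; 19 mod 7 = 5  holds
C8: eta + delta = 14 + 11 = 25, not 23  fails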